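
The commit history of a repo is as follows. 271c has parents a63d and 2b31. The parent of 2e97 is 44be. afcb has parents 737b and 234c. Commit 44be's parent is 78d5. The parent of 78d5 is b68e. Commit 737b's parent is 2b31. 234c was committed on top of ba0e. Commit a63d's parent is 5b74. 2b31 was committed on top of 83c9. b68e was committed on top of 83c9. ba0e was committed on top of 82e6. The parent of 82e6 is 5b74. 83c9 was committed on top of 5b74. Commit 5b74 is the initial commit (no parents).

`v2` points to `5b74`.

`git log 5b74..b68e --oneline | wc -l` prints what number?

2

Reachable from b68e: {5b74, 83c9, b68e}.
Reachable from 5b74: {5b74}.
In b68e's history but not 5b74's: {83c9, b68e} — 2 commits.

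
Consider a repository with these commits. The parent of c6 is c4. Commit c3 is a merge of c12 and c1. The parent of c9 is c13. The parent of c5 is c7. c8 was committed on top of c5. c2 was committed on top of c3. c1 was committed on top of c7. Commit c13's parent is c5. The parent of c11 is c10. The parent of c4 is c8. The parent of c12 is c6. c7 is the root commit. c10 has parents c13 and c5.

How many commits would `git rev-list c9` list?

Walking parent pointers from c9: reachable set = {c13, c5, c7, c9}.
That is 4 commits.

4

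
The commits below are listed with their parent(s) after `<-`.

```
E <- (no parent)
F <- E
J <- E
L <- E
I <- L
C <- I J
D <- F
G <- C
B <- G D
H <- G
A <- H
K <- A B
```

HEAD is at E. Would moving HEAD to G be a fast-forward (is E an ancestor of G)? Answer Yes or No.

Yes

A fast-forward from E to G is possible iff E is an ancestor of G.
Ancestors of G: {C, E, G, I, J, L}.
E is among them, so fast-forward is possible.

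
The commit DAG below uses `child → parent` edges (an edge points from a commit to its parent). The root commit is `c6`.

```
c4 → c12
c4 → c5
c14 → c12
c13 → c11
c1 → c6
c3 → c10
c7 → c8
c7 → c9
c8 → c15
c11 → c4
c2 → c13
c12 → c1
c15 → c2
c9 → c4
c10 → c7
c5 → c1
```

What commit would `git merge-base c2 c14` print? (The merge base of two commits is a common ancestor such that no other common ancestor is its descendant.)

c12

Ancestors of c2: {c1, c11, c12, c13, c2, c4, c5, c6}.
Ancestors of c14: {c1, c12, c14, c6}.
Common ancestors: {c1, c12, c6}.
Among these, c12 is not an ancestor of any other common ancestor — it is the merge base.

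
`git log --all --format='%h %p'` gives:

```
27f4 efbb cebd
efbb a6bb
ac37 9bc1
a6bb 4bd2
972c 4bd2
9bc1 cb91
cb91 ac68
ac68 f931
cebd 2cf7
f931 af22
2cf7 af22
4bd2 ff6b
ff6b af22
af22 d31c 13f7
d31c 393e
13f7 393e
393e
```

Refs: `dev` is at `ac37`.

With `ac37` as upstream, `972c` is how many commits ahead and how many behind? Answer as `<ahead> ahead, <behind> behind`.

Reachable from 972c: {13f7, 393e, 4bd2, 972c, af22, d31c, ff6b}.
Reachable from ac37: {13f7, 393e, 9bc1, ac37, ac68, af22, cb91, d31c, f931}.
Only in 972c's history (ahead): {4bd2, 972c, ff6b} — 3.
Only in ac37's history (behind): {9bc1, ac37, ac68, cb91, f931} — 5.

3 ahead, 5 behind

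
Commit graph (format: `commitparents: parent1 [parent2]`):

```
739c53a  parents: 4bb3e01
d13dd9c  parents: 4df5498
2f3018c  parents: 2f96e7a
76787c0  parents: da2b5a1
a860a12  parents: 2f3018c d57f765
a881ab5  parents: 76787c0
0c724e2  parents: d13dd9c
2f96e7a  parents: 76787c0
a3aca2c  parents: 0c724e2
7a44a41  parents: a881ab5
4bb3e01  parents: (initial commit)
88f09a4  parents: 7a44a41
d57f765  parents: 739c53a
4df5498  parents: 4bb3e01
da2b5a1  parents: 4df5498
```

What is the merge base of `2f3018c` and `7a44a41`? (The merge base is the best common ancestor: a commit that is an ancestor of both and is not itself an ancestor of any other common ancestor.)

76787c0

Ancestors of 2f3018c: {2f3018c, 2f96e7a, 4bb3e01, 4df5498, 76787c0, da2b5a1}.
Ancestors of 7a44a41: {4bb3e01, 4df5498, 76787c0, 7a44a41, a881ab5, da2b5a1}.
Common ancestors: {4bb3e01, 4df5498, 76787c0, da2b5a1}.
Among these, 76787c0 is not an ancestor of any other common ancestor — it is the merge base.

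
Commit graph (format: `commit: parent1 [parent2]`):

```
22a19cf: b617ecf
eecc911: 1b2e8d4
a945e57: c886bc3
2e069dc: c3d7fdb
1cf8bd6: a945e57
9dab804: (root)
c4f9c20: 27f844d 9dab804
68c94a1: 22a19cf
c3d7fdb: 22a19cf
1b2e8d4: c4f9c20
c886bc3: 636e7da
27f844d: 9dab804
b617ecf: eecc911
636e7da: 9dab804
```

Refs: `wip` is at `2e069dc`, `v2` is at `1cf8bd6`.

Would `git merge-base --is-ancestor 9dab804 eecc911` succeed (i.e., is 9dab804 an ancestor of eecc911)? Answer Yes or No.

Ancestors of eecc911 (commits reachable by following parents): {1b2e8d4, 27f844d, 9dab804, c4f9c20, eecc911}.
9dab804 is in that set, so it is an ancestor of eecc911.

Yes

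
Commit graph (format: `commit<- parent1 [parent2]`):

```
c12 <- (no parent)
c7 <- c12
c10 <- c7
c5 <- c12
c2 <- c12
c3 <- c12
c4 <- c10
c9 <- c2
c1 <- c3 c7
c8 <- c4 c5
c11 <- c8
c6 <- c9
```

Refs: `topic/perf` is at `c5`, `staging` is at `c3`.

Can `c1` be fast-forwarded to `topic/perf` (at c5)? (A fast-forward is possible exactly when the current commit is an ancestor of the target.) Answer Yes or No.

No

A fast-forward from c1 to c5 is possible iff c1 is an ancestor of c5.
Ancestors of c5: {c12, c5}.
c1 is not among them, so fast-forward is not possible.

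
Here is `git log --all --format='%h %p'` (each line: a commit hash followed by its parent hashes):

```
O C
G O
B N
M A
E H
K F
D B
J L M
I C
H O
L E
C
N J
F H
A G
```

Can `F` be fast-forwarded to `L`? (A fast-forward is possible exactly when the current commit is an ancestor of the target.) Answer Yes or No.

No

A fast-forward from F to L is possible iff F is an ancestor of L.
Ancestors of L: {C, E, H, L, O}.
F is not among them, so fast-forward is not possible.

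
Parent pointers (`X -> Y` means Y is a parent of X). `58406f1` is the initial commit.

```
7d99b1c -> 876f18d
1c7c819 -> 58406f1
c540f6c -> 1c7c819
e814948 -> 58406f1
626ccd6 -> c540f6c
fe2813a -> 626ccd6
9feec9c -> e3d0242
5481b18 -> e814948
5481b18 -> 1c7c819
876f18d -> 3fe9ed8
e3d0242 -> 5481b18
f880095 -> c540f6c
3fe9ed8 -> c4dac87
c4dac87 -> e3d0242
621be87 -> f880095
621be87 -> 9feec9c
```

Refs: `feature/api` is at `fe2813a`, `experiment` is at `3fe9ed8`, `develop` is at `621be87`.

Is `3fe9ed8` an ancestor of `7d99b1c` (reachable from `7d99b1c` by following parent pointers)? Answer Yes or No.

Yes

Ancestors of 7d99b1c (commits reachable by following parents): {1c7c819, 3fe9ed8, 5481b18, 58406f1, 7d99b1c, 876f18d, c4dac87, e3d0242, e814948}.
3fe9ed8 is in that set, so it is an ancestor of 7d99b1c.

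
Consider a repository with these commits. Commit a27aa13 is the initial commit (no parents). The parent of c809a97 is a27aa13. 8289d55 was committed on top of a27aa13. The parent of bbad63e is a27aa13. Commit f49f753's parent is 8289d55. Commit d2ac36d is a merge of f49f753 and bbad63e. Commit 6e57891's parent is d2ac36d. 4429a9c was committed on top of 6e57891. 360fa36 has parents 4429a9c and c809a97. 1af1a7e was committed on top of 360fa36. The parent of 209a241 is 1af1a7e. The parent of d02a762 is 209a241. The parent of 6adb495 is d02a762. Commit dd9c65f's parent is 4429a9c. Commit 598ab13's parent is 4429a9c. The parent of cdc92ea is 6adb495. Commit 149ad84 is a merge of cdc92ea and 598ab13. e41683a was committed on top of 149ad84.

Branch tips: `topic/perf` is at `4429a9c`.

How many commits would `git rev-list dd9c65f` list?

Walking parent pointers from dd9c65f: reachable set = {4429a9c, 6e57891, 8289d55, a27aa13, bbad63e, d2ac36d, dd9c65f, f49f753}.
That is 8 commits.

8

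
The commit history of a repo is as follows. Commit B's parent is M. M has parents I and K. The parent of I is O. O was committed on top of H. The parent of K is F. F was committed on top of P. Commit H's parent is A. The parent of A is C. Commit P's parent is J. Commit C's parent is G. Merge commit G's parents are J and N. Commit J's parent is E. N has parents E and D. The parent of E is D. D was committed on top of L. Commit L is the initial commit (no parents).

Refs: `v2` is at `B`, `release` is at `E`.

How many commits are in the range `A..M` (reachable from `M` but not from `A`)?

Reachable from M: {A, C, D, E, F, G, H, I, J, K, L, M, N, O, P}.
Reachable from A: {A, C, D, E, G, J, L, N}.
In M's history but not A's: {F, H, I, K, M, O, P} — 7 commits.

7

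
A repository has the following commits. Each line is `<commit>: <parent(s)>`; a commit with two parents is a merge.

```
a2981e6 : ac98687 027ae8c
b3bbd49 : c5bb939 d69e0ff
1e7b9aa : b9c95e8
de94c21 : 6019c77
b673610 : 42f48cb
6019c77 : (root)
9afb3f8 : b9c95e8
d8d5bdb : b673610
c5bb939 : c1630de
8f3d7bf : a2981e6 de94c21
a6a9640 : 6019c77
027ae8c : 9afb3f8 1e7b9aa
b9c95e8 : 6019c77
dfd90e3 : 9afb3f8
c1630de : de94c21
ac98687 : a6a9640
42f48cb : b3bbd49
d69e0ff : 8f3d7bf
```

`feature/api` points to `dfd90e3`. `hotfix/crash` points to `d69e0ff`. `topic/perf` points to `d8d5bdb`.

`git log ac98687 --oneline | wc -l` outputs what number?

Walking parent pointers from ac98687: reachable set = {6019c77, a6a9640, ac98687}.
That is 3 commits.

3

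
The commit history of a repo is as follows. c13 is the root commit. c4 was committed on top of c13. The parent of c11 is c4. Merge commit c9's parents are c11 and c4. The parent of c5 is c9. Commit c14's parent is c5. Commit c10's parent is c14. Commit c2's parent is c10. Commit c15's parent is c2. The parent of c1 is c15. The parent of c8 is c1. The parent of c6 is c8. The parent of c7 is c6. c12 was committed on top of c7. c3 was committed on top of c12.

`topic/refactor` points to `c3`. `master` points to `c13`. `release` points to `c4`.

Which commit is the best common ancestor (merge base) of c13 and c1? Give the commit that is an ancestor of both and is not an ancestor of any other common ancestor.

Ancestors of c13: {c13}.
Ancestors of c1: {c1, c10, c11, c13, c14, c15, c2, c4, c5, c9}.
Common ancestors: {c13}.
The only common ancestor is c13, so it is the merge base.

c13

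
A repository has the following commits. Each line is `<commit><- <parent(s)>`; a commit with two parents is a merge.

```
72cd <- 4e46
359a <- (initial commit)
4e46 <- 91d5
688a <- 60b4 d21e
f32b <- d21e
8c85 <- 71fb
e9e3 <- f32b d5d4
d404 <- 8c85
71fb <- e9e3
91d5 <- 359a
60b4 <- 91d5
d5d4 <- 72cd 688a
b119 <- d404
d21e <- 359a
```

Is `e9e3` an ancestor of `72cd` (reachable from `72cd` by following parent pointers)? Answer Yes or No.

No

Ancestors of 72cd: {359a, 4e46, 72cd, 91d5}.
e9e3 is not in that set, so it is not an ancestor of 72cd.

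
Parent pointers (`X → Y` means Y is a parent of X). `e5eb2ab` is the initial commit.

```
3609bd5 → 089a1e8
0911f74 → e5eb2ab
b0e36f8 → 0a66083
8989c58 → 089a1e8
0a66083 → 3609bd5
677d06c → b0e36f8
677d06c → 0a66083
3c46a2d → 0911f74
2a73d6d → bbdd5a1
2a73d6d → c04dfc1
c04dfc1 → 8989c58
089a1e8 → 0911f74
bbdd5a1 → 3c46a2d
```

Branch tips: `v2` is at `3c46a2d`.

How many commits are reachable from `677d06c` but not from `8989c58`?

4

Reachable from 677d06c: {089a1e8, 0911f74, 0a66083, 3609bd5, 677d06c, b0e36f8, e5eb2ab}.
Reachable from 8989c58: {089a1e8, 0911f74, 8989c58, e5eb2ab}.
In 677d06c's history but not 8989c58's: {0a66083, 3609bd5, 677d06c, b0e36f8} — 4 commits.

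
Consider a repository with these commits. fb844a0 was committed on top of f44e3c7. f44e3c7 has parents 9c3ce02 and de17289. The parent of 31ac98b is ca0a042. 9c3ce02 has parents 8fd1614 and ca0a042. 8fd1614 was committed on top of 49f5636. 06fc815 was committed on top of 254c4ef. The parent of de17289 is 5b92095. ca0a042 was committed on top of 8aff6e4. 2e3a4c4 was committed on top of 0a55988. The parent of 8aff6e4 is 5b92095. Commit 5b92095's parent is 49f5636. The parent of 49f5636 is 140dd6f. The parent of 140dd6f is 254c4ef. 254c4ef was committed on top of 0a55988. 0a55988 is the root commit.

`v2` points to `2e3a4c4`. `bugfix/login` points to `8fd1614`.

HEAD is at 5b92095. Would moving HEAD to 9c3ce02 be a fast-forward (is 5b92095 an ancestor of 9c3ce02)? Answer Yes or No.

Yes

A fast-forward from 5b92095 to 9c3ce02 is possible iff 5b92095 is an ancestor of 9c3ce02.
Ancestors of 9c3ce02: {0a55988, 140dd6f, 254c4ef, 49f5636, 5b92095, 8aff6e4, 8fd1614, 9c3ce02, ca0a042}.
5b92095 is among them, so fast-forward is possible.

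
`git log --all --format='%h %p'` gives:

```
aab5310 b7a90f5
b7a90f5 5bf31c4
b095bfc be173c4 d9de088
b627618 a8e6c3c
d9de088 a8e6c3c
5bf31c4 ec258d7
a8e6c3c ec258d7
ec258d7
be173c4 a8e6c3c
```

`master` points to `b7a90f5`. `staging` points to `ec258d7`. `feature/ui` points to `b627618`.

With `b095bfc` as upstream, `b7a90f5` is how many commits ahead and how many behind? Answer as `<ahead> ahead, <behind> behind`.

2 ahead, 4 behind

Reachable from b7a90f5: {5bf31c4, b7a90f5, ec258d7}.
Reachable from b095bfc: {a8e6c3c, b095bfc, be173c4, d9de088, ec258d7}.
Only in b7a90f5's history (ahead): {5bf31c4, b7a90f5} — 2.
Only in b095bfc's history (behind): {a8e6c3c, b095bfc, be173c4, d9de088} — 4.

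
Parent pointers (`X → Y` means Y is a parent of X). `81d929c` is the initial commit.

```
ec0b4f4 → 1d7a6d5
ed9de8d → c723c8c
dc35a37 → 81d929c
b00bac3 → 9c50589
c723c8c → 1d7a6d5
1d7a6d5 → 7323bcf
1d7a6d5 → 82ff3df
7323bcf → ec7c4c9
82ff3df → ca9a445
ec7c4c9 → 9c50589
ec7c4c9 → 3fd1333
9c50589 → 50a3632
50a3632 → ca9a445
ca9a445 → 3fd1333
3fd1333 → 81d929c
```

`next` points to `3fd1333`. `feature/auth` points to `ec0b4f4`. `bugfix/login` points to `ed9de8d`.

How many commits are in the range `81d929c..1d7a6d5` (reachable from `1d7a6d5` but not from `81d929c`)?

8

Reachable from 1d7a6d5: {1d7a6d5, 3fd1333, 50a3632, 7323bcf, 81d929c, 82ff3df, 9c50589, ca9a445, ec7c4c9}.
Reachable from 81d929c: {81d929c}.
In 1d7a6d5's history but not 81d929c's: {1d7a6d5, 3fd1333, 50a3632, 7323bcf, 82ff3df, 9c50589, ca9a445, ec7c4c9} — 8 commits.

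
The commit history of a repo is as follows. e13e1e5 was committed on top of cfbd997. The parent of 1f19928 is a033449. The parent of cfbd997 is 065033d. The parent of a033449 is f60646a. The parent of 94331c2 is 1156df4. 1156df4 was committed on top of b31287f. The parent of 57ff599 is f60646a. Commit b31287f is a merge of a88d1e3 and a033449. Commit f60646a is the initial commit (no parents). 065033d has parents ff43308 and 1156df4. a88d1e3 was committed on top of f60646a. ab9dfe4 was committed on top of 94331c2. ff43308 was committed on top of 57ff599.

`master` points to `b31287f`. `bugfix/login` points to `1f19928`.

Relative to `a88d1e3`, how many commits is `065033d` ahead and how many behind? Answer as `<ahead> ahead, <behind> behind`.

6 ahead, 0 behind

Reachable from 065033d: {065033d, 1156df4, 57ff599, a033449, a88d1e3, b31287f, f60646a, ff43308}.
Reachable from a88d1e3: {a88d1e3, f60646a}.
Only in 065033d's history (ahead): {065033d, 1156df4, 57ff599, a033449, b31287f, ff43308} — 6.
Only in a88d1e3's history (behind): {} — 0.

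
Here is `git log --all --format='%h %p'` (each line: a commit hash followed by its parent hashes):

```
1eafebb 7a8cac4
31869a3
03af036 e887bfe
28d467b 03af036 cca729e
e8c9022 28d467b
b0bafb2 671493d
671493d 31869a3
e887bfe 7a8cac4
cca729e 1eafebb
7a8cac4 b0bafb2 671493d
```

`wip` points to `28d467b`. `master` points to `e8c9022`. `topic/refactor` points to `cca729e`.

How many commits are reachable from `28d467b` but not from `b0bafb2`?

6

Reachable from 28d467b: {03af036, 1eafebb, 28d467b, 31869a3, 671493d, 7a8cac4, b0bafb2, cca729e, e887bfe}.
Reachable from b0bafb2: {31869a3, 671493d, b0bafb2}.
In 28d467b's history but not b0bafb2's: {03af036, 1eafebb, 28d467b, 7a8cac4, cca729e, e887bfe} — 6 commits.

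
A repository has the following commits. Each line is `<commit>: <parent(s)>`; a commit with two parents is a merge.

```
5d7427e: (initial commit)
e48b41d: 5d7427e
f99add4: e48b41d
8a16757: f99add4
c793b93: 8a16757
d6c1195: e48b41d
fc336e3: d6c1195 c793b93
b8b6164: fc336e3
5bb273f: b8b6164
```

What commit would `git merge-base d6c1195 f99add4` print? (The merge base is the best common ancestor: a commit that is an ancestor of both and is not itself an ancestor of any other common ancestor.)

e48b41d

Ancestors of d6c1195: {5d7427e, d6c1195, e48b41d}.
Ancestors of f99add4: {5d7427e, e48b41d, f99add4}.
Common ancestors: {5d7427e, e48b41d}.
Among these, e48b41d is not an ancestor of any other common ancestor — it is the merge base.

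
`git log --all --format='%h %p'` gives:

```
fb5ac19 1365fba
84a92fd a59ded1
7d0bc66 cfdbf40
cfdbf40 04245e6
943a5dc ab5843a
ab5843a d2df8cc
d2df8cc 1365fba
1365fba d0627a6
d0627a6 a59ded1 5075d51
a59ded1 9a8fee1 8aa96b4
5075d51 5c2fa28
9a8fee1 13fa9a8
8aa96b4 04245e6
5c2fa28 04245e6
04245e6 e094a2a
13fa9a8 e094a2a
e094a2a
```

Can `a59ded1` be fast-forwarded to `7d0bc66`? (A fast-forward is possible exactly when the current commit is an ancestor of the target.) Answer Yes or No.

A fast-forward from a59ded1 to 7d0bc66 is possible iff a59ded1 is an ancestor of 7d0bc66.
Ancestors of 7d0bc66: {04245e6, 7d0bc66, cfdbf40, e094a2a}.
a59ded1 is not among them, so fast-forward is not possible.

No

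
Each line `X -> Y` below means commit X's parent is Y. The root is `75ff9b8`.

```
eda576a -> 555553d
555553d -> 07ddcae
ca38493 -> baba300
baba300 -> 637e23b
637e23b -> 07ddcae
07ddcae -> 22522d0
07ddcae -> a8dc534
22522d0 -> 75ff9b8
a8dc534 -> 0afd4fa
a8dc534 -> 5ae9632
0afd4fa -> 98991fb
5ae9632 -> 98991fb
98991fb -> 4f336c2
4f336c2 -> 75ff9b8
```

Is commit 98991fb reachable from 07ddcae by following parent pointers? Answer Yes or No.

Yes

Ancestors of 07ddcae (commits reachable by following parents): {07ddcae, 0afd4fa, 22522d0, 4f336c2, 5ae9632, 75ff9b8, 98991fb, a8dc534}.
98991fb is in that set, so it is an ancestor of 07ddcae.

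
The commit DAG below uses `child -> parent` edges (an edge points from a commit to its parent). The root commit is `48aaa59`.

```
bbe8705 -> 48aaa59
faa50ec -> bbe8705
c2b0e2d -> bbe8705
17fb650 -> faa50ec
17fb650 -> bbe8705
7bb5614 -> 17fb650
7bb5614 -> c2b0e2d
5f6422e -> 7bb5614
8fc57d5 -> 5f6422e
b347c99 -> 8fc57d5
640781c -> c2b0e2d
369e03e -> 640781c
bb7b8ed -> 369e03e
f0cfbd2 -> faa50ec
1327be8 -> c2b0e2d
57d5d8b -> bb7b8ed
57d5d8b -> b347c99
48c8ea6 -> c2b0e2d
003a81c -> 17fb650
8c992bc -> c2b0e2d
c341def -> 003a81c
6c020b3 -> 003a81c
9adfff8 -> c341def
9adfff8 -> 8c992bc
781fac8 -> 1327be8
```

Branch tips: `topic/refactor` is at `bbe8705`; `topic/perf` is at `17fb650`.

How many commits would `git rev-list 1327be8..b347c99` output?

Reachable from b347c99: {17fb650, 48aaa59, 5f6422e, 7bb5614, 8fc57d5, b347c99, bbe8705, c2b0e2d, faa50ec}.
Reachable from 1327be8: {1327be8, 48aaa59, bbe8705, c2b0e2d}.
In b347c99's history but not 1327be8's: {17fb650, 5f6422e, 7bb5614, 8fc57d5, b347c99, faa50ec} — 6 commits.

6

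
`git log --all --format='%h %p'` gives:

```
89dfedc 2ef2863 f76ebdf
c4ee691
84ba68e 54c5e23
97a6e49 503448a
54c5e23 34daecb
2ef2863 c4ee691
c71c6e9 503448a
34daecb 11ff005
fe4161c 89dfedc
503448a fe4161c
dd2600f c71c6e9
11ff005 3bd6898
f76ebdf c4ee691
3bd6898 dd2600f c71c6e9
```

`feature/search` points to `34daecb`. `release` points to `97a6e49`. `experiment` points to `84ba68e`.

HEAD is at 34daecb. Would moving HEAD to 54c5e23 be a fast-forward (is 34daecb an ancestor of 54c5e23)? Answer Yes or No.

A fast-forward from 34daecb to 54c5e23 is possible iff 34daecb is an ancestor of 54c5e23.
Ancestors of 54c5e23: {11ff005, 2ef2863, 34daecb, 3bd6898, 503448a, 54c5e23, 89dfedc, c4ee691, c71c6e9, dd2600f, f76ebdf, fe4161c}.
34daecb is among them, so fast-forward is possible.

Yes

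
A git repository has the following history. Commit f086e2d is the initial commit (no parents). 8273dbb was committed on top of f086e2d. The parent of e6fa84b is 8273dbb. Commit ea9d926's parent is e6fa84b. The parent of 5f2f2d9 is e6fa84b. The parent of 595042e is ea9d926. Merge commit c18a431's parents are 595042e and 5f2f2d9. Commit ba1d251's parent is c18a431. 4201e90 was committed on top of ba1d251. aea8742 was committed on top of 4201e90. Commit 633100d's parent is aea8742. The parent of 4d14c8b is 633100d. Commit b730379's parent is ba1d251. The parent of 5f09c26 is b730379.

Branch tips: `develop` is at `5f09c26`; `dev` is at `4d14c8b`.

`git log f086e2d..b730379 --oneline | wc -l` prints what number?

8

Reachable from b730379: {595042e, 5f2f2d9, 8273dbb, b730379, ba1d251, c18a431, e6fa84b, ea9d926, f086e2d}.
Reachable from f086e2d: {f086e2d}.
In b730379's history but not f086e2d's: {595042e, 5f2f2d9, 8273dbb, b730379, ba1d251, c18a431, e6fa84b, ea9d926} — 8 commits.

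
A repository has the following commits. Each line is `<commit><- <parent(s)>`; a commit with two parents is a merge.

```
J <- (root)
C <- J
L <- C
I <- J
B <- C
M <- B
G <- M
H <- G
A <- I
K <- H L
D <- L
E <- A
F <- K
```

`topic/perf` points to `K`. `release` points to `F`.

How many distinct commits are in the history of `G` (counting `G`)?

Walking parent pointers from G: reachable set = {B, C, G, J, M}.
That is 5 commits.

5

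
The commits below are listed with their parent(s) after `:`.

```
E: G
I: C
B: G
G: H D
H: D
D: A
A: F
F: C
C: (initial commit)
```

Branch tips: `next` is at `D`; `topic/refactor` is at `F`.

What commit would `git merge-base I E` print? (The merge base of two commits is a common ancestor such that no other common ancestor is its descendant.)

Ancestors of I: {C, I}.
Ancestors of E: {A, C, D, E, F, G, H}.
Common ancestors: {C}.
The only common ancestor is C, so it is the merge base.

C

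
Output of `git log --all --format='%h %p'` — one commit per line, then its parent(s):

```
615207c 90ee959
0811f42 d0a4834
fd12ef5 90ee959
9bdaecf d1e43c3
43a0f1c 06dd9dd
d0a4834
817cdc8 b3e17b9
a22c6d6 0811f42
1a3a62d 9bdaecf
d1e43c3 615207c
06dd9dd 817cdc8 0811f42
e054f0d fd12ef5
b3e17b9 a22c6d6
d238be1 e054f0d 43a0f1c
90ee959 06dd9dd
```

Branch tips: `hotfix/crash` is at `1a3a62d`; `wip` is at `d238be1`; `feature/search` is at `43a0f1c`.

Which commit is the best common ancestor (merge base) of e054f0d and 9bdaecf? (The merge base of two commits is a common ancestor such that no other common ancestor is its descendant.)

90ee959

Ancestors of e054f0d: {06dd9dd, 0811f42, 817cdc8, 90ee959, a22c6d6, b3e17b9, d0a4834, e054f0d, fd12ef5}.
Ancestors of 9bdaecf: {06dd9dd, 0811f42, 615207c, 817cdc8, 90ee959, 9bdaecf, a22c6d6, b3e17b9, d0a4834, d1e43c3}.
Common ancestors: {06dd9dd, 0811f42, 817cdc8, 90ee959, a22c6d6, b3e17b9, d0a4834}.
Among these, 90ee959 is not an ancestor of any other common ancestor — it is the merge base.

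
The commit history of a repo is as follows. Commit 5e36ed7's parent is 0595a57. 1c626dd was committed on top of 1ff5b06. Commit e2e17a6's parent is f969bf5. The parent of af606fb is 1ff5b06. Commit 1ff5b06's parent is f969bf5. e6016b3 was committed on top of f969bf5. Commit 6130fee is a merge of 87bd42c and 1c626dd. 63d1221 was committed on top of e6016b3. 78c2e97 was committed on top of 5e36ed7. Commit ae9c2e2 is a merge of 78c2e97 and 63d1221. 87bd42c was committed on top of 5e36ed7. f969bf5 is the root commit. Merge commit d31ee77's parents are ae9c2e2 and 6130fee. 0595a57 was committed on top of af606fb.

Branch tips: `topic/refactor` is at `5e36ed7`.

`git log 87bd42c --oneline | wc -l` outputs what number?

Walking parent pointers from 87bd42c: reachable set = {0595a57, 1ff5b06, 5e36ed7, 87bd42c, af606fb, f969bf5}.
That is 6 commits.

6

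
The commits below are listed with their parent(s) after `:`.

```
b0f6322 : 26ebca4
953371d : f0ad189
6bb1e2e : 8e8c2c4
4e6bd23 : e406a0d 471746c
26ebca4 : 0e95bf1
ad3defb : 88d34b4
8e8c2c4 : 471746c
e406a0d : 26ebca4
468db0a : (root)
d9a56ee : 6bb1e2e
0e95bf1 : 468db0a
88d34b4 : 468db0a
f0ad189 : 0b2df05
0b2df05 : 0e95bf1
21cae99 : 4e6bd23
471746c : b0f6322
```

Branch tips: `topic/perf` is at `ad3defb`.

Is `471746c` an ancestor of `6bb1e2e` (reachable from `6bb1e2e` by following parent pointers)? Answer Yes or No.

Yes

Ancestors of 6bb1e2e (commits reachable by following parents): {0e95bf1, 26ebca4, 468db0a, 471746c, 6bb1e2e, 8e8c2c4, b0f6322}.
471746c is in that set, so it is an ancestor of 6bb1e2e.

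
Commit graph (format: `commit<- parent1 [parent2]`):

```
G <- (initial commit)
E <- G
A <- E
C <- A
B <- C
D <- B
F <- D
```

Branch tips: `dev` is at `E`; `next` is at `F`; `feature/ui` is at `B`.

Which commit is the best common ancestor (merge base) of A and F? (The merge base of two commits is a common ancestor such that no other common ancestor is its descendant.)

Ancestors of A: {A, E, G}.
Ancestors of F: {A, B, C, D, E, F, G}.
Common ancestors: {A, E, G}.
Among these, A is not an ancestor of any other common ancestor — it is the merge base.

A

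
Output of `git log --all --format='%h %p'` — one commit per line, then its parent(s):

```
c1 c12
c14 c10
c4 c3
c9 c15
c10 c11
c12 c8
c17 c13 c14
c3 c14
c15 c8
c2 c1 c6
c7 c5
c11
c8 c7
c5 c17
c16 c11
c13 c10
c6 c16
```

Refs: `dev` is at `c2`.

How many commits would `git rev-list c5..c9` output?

Reachable from c9: {c10, c11, c13, c14, c15, c17, c5, c7, c8, c9}.
Reachable from c5: {c10, c11, c13, c14, c17, c5}.
In c9's history but not c5's: {c15, c7, c8, c9} — 4 commits.

4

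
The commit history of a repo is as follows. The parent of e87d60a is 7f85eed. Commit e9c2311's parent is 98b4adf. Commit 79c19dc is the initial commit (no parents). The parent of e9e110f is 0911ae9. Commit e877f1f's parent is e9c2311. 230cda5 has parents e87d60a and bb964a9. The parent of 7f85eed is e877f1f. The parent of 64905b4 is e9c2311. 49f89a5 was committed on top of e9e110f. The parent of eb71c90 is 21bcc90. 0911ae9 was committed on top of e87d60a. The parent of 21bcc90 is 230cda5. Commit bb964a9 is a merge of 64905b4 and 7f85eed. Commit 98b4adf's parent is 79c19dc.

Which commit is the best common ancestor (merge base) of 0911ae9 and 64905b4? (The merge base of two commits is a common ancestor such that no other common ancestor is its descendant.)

Ancestors of 0911ae9: {0911ae9, 79c19dc, 7f85eed, 98b4adf, e877f1f, e87d60a, e9c2311}.
Ancestors of 64905b4: {64905b4, 79c19dc, 98b4adf, e9c2311}.
Common ancestors: {79c19dc, 98b4adf, e9c2311}.
Among these, e9c2311 is not an ancestor of any other common ancestor — it is the merge base.

e9c2311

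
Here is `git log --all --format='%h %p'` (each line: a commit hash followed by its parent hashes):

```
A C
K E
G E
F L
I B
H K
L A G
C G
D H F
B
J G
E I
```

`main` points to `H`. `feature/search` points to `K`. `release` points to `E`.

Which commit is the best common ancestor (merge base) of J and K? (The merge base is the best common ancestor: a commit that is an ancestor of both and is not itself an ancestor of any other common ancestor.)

E

Ancestors of J: {B, E, G, I, J}.
Ancestors of K: {B, E, I, K}.
Common ancestors: {B, E, I}.
Among these, E is not an ancestor of any other common ancestor — it is the merge base.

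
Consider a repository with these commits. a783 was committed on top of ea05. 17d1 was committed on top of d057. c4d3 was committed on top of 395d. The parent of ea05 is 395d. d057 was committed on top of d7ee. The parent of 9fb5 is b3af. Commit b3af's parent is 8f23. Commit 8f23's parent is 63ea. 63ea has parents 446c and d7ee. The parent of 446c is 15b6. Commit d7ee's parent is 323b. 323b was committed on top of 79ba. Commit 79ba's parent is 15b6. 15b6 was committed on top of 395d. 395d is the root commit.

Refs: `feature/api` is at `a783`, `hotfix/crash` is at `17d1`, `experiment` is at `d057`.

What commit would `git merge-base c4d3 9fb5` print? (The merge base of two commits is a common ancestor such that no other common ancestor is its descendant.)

395d

Ancestors of c4d3: {395d, c4d3}.
Ancestors of 9fb5: {15b6, 323b, 395d, 446c, 63ea, 79ba, 8f23, 9fb5, b3af, d7ee}.
Common ancestors: {395d}.
The only common ancestor is 395d, so it is the merge base.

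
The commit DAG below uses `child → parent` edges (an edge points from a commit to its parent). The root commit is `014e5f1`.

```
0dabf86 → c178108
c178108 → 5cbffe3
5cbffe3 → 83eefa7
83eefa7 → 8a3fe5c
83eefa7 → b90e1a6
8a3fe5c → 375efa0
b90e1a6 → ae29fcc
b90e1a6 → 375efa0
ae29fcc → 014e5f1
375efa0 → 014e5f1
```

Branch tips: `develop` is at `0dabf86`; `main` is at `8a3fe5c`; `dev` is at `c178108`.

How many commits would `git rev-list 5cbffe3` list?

7

Walking parent pointers from 5cbffe3: reachable set = {014e5f1, 375efa0, 5cbffe3, 83eefa7, 8a3fe5c, ae29fcc, b90e1a6}.
That is 7 commits.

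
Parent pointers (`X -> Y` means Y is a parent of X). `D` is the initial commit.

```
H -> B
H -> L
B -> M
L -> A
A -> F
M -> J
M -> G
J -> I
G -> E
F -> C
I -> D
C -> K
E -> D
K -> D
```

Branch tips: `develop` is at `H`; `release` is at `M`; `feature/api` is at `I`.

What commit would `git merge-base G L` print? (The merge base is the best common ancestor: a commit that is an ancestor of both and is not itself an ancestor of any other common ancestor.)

Ancestors of G: {D, E, G}.
Ancestors of L: {A, C, D, F, K, L}.
Common ancestors: {D}.
The only common ancestor is D, so it is the merge base.

D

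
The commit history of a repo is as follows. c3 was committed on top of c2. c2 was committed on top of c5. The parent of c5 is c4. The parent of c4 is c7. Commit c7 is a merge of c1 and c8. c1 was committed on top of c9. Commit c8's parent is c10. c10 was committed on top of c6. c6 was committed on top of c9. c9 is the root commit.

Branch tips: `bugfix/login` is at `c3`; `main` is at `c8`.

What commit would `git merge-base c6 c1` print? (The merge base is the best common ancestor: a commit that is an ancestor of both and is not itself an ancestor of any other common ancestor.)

Ancestors of c6: {c6, c9}.
Ancestors of c1: {c1, c9}.
Common ancestors: {c9}.
The only common ancestor is c9, so it is the merge base.

c9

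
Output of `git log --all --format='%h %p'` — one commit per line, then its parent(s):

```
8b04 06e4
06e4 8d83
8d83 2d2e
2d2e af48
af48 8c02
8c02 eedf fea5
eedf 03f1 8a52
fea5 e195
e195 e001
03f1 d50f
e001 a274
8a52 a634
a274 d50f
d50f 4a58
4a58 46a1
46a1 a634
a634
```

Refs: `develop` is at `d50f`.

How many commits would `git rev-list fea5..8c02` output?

Reachable from 8c02: {03f1, 46a1, 4a58, 8a52, 8c02, a274, a634, d50f, e001, e195, eedf, fea5}.
Reachable from fea5: {46a1, 4a58, a274, a634, d50f, e001, e195, fea5}.
In 8c02's history but not fea5's: {03f1, 8a52, 8c02, eedf} — 4 commits.

4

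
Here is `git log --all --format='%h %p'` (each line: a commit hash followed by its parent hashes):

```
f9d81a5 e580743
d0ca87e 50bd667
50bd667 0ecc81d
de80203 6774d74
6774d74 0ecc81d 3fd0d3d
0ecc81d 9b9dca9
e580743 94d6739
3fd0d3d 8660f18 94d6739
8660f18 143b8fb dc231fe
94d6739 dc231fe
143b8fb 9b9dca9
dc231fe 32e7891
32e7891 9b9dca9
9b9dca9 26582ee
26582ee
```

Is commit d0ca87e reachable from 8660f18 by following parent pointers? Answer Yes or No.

No

Ancestors of 8660f18: {143b8fb, 26582ee, 32e7891, 8660f18, 9b9dca9, dc231fe}.
d0ca87e is not in that set, so it is not an ancestor of 8660f18.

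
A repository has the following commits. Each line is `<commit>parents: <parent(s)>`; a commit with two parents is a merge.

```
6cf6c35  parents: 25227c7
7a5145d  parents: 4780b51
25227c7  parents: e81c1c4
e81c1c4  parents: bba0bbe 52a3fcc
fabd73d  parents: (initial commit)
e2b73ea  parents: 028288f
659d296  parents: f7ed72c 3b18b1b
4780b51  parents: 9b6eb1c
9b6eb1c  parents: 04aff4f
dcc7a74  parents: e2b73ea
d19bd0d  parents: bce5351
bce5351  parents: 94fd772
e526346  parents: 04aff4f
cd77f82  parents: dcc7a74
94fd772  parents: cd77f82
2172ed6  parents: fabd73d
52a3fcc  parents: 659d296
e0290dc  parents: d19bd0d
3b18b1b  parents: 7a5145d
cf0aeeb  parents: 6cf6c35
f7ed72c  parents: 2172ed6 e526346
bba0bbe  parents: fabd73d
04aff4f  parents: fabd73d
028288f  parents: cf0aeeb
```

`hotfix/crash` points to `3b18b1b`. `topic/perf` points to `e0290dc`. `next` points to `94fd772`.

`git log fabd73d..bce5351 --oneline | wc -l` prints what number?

Reachable from bce5351: {028288f, 04aff4f, 2172ed6, 25227c7, 3b18b1b, 4780b51, 52a3fcc, 659d296, 6cf6c35, 7a5145d, 94fd772, 9b6eb1c, bba0bbe, bce5351, cd77f82, cf0aeeb, dcc7a74, e2b73ea, e526346, e81c1c4, f7ed72c, fabd73d}.
Reachable from fabd73d: {fabd73d}.
In bce5351's history but not fabd73d's: {028288f, 04aff4f, 2172ed6, 25227c7, 3b18b1b, 4780b51, 52a3fcc, 659d296, 6cf6c35, 7a5145d, 94fd772, 9b6eb1c, bba0bbe, bce5351, cd77f82, cf0aeeb, dcc7a74, e2b73ea, e526346, e81c1c4, f7ed72c} — 21 commits.

21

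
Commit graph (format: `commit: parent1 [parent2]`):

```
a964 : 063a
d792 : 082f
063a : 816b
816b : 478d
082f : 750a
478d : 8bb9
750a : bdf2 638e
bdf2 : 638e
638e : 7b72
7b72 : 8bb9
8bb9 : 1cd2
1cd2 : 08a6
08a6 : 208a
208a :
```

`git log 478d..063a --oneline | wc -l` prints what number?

2

Reachable from 063a: {063a, 08a6, 1cd2, 208a, 478d, 816b, 8bb9}.
Reachable from 478d: {08a6, 1cd2, 208a, 478d, 8bb9}.
In 063a's history but not 478d's: {063a, 816b} — 2 commits.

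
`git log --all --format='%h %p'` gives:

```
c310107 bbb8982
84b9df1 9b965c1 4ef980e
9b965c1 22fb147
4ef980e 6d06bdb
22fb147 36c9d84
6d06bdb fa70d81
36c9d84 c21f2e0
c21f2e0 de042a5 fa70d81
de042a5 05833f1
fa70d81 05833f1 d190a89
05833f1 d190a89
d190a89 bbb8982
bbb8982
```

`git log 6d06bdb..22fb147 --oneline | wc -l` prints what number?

4

Reachable from 22fb147: {05833f1, 22fb147, 36c9d84, bbb8982, c21f2e0, d190a89, de042a5, fa70d81}.
Reachable from 6d06bdb: {05833f1, 6d06bdb, bbb8982, d190a89, fa70d81}.
In 22fb147's history but not 6d06bdb's: {22fb147, 36c9d84, c21f2e0, de042a5} — 4 commits.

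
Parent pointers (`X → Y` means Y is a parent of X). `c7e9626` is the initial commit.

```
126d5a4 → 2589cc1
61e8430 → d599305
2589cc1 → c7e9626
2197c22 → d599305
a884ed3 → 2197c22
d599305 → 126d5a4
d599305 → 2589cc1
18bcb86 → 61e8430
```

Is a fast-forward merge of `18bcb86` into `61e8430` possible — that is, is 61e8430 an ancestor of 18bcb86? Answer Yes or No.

A fast-forward from 61e8430 to 18bcb86 is possible iff 61e8430 is an ancestor of 18bcb86.
Ancestors of 18bcb86: {126d5a4, 18bcb86, 2589cc1, 61e8430, c7e9626, d599305}.
61e8430 is among them, so fast-forward is possible.

Yes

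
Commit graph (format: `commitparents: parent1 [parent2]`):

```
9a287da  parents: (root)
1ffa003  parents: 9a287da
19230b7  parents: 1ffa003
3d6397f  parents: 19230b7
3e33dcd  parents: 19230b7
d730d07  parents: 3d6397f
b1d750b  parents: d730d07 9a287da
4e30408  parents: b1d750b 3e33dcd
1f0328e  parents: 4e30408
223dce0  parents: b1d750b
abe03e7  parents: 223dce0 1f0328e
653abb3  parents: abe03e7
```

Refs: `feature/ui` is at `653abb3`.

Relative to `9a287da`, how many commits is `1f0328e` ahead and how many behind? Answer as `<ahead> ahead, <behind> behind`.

8 ahead, 0 behind

Reachable from 1f0328e: {19230b7, 1f0328e, 1ffa003, 3d6397f, 3e33dcd, 4e30408, 9a287da, b1d750b, d730d07}.
Reachable from 9a287da: {9a287da}.
Only in 1f0328e's history (ahead): {19230b7, 1f0328e, 1ffa003, 3d6397f, 3e33dcd, 4e30408, b1d750b, d730d07} — 8.
Only in 9a287da's history (behind): {} — 0.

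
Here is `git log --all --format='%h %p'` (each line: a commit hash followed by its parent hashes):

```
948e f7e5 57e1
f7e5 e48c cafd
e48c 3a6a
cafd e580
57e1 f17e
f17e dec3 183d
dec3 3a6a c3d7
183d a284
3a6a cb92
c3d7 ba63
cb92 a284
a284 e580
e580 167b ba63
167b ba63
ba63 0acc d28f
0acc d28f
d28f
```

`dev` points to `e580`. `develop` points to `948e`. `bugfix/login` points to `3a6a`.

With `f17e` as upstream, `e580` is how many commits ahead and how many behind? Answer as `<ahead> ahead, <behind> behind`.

Reachable from e580: {0acc, 167b, ba63, d28f, e580}.
Reachable from f17e: {0acc, 167b, 183d, 3a6a, a284, ba63, c3d7, cb92, d28f, dec3, e580, f17e}.
Only in e580's history (ahead): {} — 0.
Only in f17e's history (behind): {183d, 3a6a, a284, c3d7, cb92, dec3, f17e} — 7.

0 ahead, 7 behind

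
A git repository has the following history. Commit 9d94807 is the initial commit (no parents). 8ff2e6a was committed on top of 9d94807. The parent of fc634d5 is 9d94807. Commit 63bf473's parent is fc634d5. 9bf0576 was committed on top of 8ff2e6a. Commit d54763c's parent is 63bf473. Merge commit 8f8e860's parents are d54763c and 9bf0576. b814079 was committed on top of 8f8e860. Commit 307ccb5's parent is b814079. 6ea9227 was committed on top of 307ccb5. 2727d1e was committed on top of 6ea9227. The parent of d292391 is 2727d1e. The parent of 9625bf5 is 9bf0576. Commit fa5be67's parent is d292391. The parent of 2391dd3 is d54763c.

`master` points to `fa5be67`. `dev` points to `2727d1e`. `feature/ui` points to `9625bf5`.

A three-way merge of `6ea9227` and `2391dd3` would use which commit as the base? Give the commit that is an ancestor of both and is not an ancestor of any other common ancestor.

Ancestors of 6ea9227: {307ccb5, 63bf473, 6ea9227, 8f8e860, 8ff2e6a, 9bf0576, 9d94807, b814079, d54763c, fc634d5}.
Ancestors of 2391dd3: {2391dd3, 63bf473, 9d94807, d54763c, fc634d5}.
Common ancestors: {63bf473, 9d94807, d54763c, fc634d5}.
Among these, d54763c is not an ancestor of any other common ancestor — it is the merge base.

d54763c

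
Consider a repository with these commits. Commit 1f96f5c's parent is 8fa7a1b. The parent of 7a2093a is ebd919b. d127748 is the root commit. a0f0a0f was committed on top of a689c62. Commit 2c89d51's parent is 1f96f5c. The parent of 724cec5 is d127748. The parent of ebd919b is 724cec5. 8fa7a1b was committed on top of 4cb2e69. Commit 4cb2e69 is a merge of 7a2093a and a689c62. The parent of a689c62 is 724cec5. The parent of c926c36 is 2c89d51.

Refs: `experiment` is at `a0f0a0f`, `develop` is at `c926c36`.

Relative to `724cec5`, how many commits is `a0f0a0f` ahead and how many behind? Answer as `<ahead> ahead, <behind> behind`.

Reachable from a0f0a0f: {724cec5, a0f0a0f, a689c62, d127748}.
Reachable from 724cec5: {724cec5, d127748}.
Only in a0f0a0f's history (ahead): {a0f0a0f, a689c62} — 2.
Only in 724cec5's history (behind): {} — 0.

2 ahead, 0 behind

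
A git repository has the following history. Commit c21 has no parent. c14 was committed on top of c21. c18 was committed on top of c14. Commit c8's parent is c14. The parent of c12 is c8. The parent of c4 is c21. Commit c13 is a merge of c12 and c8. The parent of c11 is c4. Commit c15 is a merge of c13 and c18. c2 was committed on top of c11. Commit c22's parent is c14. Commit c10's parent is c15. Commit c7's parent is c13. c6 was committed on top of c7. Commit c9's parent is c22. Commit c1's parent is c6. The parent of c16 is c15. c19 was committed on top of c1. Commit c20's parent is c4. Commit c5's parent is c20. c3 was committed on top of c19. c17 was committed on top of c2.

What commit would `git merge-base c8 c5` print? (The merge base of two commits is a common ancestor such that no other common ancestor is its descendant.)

c21

Ancestors of c8: {c14, c21, c8}.
Ancestors of c5: {c20, c21, c4, c5}.
Common ancestors: {c21}.
The only common ancestor is c21, so it is the merge base.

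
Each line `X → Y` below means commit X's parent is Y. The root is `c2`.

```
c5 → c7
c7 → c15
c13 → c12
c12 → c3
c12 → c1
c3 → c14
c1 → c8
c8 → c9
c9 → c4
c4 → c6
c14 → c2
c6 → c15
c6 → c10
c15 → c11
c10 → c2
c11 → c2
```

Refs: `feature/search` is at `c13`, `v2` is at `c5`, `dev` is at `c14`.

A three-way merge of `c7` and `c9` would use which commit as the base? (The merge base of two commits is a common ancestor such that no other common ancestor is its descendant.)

c15

Ancestors of c7: {c11, c15, c2, c7}.
Ancestors of c9: {c10, c11, c15, c2, c4, c6, c9}.
Common ancestors: {c11, c15, c2}.
Among these, c15 is not an ancestor of any other common ancestor — it is the merge base.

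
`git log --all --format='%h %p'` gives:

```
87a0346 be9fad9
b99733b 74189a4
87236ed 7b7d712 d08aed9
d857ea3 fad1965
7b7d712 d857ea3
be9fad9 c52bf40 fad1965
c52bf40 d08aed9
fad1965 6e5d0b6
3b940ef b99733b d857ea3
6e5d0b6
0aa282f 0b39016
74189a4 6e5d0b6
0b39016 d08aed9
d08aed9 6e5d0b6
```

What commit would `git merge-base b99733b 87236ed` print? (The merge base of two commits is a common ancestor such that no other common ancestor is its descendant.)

6e5d0b6

Ancestors of b99733b: {6e5d0b6, 74189a4, b99733b}.
Ancestors of 87236ed: {6e5d0b6, 7b7d712, 87236ed, d08aed9, d857ea3, fad1965}.
Common ancestors: {6e5d0b6}.
The only common ancestor is 6e5d0b6, so it is the merge base.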